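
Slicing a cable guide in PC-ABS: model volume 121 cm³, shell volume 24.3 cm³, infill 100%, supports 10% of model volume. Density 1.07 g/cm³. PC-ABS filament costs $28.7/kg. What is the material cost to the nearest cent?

Interior volume = 121 − 24.3 = 96.7 cm³.
Infill volume = 1.00 × 96.7 = 96.7 cm³.
Support = 0.10 × 121 = 12.1 cm³.
Total extruded: 24.3 + 96.7 + 12.1 → 133.1 cm³.
Mass = 133.1 × 1.07 = 142.417 g.
Cost = 142.417 g / 1000 × $28.7/kg = $4.09.

$4.09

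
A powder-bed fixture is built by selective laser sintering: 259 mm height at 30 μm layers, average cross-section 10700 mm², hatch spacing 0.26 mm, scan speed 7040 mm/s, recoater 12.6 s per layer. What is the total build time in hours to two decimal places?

44.24 hours

Layer count = ceil(259 / 0.03) = 8634.
Hatch length per layer = 10700 / 0.26 = 41153.8 mm.
Laser time per layer = 41153.8 / 7040 = 5.8457 s.
Time per layer = 5.8457 + 12.6, so 18.4457 s.
Build time = 8634 × 18.4457 = 159260.1738 s = 44.24 hours.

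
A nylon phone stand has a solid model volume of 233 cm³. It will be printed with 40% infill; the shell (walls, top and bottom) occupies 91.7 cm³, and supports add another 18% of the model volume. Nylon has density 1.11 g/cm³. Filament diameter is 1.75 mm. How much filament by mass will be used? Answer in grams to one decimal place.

Volume inside the shell = 233 − 91.7, so 141.3 cm³.
Infill deposited: 0.40 × 141.3 → 56.52 cm³.
Support: 0.18 × 233 → 41.94 cm³.
Deposited volume = 91.7 + 56.52 + 41.94, so 190.16 cm³.
Mass = 190.16 × 1.11 = 211.0776 g.

211.1 g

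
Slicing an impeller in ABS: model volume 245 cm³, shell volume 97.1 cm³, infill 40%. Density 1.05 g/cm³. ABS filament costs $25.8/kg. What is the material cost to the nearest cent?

Interior volume: 245 − 97.1 → 147.9 cm³.
Infill volume: 0.40 × 147.9 → 59.16 cm³.
Total extruded = 97.1 + 59.16 = 156.26 cm³.
Mass = 156.26 × 1.05 = 164.073 g.
At $25.8/kg: 164.073/1000 × 25.8 = $4.23.

$4.23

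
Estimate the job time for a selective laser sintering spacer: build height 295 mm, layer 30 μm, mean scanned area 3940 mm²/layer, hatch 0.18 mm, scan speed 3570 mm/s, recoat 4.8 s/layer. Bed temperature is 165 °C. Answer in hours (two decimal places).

29.86 hours

Layer count = ceil(295 / 0.03) = 9834.
Per-layer scan distance: 3940 / 0.18 → 21888.9 mm.
Scan time per layer = 21888.9 / 3570, so 6.1313 s.
Layer cycle = 6.1313 + 4.8 = 10.9313 s.
9834 layers × 10.9313 s/layer = 107498.4042 s, i.e. 29.86 hours.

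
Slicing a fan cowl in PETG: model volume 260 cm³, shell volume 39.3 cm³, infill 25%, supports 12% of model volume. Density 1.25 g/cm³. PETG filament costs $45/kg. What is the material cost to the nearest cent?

Interior volume = 260 − 39.3, so 220.7 cm³.
Infill deposited: 0.25 × 220.7 → 55.175 cm³.
Support: 0.12 × 260 → 31.2 cm³.
Deposited volume: 39.3 + 55.175 + 31.2 → 125.675 cm³.
Mass = 125.675 × 1.25 = 157.09375 g.
At $45/kg: 157.09375/1000 × 45 = $7.07.

$7.07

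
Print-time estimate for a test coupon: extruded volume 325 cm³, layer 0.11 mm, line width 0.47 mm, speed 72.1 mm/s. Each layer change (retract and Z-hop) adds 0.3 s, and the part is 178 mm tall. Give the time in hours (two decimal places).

Line area = 0.11 × 0.47, so 0.0517 mm².
Total extruded path = 325000/0.0517 = 6286266.9 mm.
Time extruding: 6286266.9 / 72.1 → 87188.2 s.
Layer count = ceil(178 / 0.11) = 1619.
Non-print overhead = 1619 × 0.3, so 485.7 s.
Altogether 87188.2 + 485.7 = 87673.9 s, i.e. 24.35 hours.

24.35 hours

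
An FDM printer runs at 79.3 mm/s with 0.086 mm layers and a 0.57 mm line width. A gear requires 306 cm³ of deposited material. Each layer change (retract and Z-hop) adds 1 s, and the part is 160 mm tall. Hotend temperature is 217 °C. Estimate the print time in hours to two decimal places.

Extrusion cross-section: 0.086 × 0.57 → 0.04902 mm².
Path length: 306000 mm³ / 0.04902 mm² → 6242350.1 mm.
Extrusion time = 6242350.1 / 79.3 = 78718.2 s.
Layers = ⌈160/0.086⌉ = 1861.
Layer-change overhead = 1861 × 1 = 1861 s.
Total = 78718.2 + 1861 = 80579.2 s = 22.38 hours.

22.38 hours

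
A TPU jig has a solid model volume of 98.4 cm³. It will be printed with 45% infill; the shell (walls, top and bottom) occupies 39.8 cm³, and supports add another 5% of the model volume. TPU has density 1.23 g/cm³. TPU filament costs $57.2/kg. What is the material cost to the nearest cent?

Interior volume = 98.4 − 39.8 = 58.6 cm³.
Deposited infill = 0.45 × 58.6, so 26.37 cm³.
Support = 0.05 × 98.4 = 4.92 cm³.
Deposited volume = 39.8 + 26.37 + 4.92, so 71.09 cm³.
Mass: 71.09 × 1.23 → 87.4407 g.
Cost = 87.4407 g / 1000 × $57.2/kg = $5.00.

$5.00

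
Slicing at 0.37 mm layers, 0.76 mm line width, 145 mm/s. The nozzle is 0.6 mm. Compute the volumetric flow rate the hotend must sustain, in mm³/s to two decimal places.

Extrusion cross-section = 0.37 × 0.76, so 0.2812 mm².
Q = v·A = 145 × 0.2812 = 40.77 mm³/s.

40.77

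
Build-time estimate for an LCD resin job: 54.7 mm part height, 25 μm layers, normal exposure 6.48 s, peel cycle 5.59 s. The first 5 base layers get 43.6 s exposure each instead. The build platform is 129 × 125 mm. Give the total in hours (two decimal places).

7.39 hours

Number of layers: 54.7 / 0.025 → 2188 (rounded up).
Base layers: 5 × (43.6 + 5.59) → 245.95 s.
Regular layers = 2183 × (6.48 + 5.59), so 26348.81 s.
Sum: 245.95 + 26348.81 = 26594.76 s → 7.39 hours.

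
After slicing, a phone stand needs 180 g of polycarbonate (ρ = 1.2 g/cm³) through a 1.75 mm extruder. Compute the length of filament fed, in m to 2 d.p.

62.36 m

Extruded volume: 180/1.2 = 150 cm³ (150000 mm³).
A = π r² = π × 0.875² = 2.4053 mm².
Length = 150000 / 2.4053 = 62362.28 mm = 62.36 m.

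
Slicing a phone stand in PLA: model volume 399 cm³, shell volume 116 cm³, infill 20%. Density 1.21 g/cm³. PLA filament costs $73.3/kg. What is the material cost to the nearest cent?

$15.31

Interior volume: 399 − 116 → 283 cm³.
Infill deposited = 0.20 × 283, so 56.6 cm³.
Deposited volume: 116 + 56.6 → 172.6 cm³.
Mass = 172.6 × 1.21 = 208.846 g.
Cost = 208.846 g / 1000 × $73.3/kg = $15.31.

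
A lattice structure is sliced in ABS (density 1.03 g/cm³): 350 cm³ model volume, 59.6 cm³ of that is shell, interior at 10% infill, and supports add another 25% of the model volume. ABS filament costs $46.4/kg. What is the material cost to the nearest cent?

Volume inside the shell = 350 − 59.6, so 290.4 cm³.
Infill volume: 0.10 × 290.4 → 29.04 cm³.
Support = 0.25 × 350, so 87.5 cm³.
Total extruded = 59.6 + 29.04 + 87.5 = 176.14 cm³.
Mass = 176.14 × 1.03, so 181.4242 g.
Cost = 181.4242 g / 1000 × $46.4/kg = $8.42.

$8.42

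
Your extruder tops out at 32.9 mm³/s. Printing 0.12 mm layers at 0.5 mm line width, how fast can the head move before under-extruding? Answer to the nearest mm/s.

Extrusion cross-section = 0.12 × 0.5, so 0.06 mm².
Max speed = 32.9 / 0.06 = 548.33 ≈ 548 mm/s.

548 mm/s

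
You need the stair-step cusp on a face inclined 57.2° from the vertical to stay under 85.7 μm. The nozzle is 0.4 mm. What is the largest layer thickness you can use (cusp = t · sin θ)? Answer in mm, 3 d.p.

sin(57.2°) = 0.8406; t_max = 0.0857/0.8406 = 0.102 mm.

0.102 mm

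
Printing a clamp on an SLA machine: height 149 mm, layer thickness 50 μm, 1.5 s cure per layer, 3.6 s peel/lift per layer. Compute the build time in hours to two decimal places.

Layer count = ceil(149 / 0.05) = 2980.
Each layer takes: 1.5 + 3.6 → 5.1 s.
Build time: 2980 × 5.1 s = 15198 s, i.e. 4.22 hours.

4.22 hours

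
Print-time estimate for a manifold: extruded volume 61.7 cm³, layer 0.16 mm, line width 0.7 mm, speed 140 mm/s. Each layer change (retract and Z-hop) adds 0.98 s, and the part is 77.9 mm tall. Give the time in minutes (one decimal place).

73.5 minutes

Line area = 0.16 × 0.7, so 0.112 mm².
Toolpath length = 61.7 cm³ / 0.112 mm² = 61700 / 0.112 = 550892.9 mm.
Time extruding = 550892.9 / 140 = 3934.9 s.
Number of layers: 77.9 / 0.16 → 487 (rounded up).
Layer-change overhead = 487 × 0.98 = 477.26 s.
Altogether 3934.9 + 477.26 = 4412.16 s, i.e. 73.5 minutes.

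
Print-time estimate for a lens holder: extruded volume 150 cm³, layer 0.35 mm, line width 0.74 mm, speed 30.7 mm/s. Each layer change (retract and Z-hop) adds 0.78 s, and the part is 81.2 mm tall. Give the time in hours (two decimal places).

Extrusion cross-section = 0.35 × 0.74, so 0.259 mm².
Toolpath length = 150 cm³ / 0.259 mm² = 150000 / 0.259 = 579150.6 mm.
Extrusion time: 579150.6 / 30.7 → 18864.8 s.
Layer count = ceil(81.2 / 0.35) = 232.
Z-hop total: 232 × 0.78 → 180.96 s.
Total = 18864.8 + 180.96 = 19045.76 s = 5.29 hours.

5.29 hours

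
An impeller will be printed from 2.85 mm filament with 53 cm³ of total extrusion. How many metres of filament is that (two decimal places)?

8.31 m

Cross-section of 2.85 mm filament: π·(2.85/2)² = 6.3794 mm².
Length = 53 cm³ / 6.3794 mm² = 53000 / 6.3794 = 8307.99 mm = 8.31 m.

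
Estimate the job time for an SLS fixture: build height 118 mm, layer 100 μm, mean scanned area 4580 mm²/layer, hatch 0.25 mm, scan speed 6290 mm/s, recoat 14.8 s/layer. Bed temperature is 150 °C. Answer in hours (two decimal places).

5.81 hours

Layer count = ceil(118 / 0.1) = 1180.
Hatch length per layer: 4580 / 0.25 → 18320 mm.
Scan time per layer = 18320 / 6290 = 2.9126 s.
Layer cycle = 2.9126 + 14.8, so 17.7126 s.
Build time = 1180 × 17.7126 = 20900.868 s = 5.81 hours.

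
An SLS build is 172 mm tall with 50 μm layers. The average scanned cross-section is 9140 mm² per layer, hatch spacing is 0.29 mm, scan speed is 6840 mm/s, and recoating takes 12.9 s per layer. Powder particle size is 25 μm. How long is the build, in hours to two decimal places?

Layer count = ceil(172 / 0.05) = 3440.
Scan path per layer = 9140 / 0.29 = 31517.2 mm.
Laser time per layer = 31517.2 / 6840, so 4.6078 s.
Time per layer: 4.6078 + 12.9 → 17.5078 s.
Build time = 3440 × 17.5078 = 60226.832 s = 16.73 hours.

16.73 hours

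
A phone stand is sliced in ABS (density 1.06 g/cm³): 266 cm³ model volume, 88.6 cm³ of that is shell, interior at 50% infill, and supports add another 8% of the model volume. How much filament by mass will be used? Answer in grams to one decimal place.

210.5 g

Volume inside the shell = 266 − 88.6 = 177.4 cm³.
Deposited infill: 0.50 × 177.4 → 88.7 cm³.
Support = 0.08 × 266, so 21.28 cm³.
Total printed volume = 88.6 + 88.7 + 21.28 = 198.58 cm³.
Mass: 198.58 × 1.06 → 210.4948 g.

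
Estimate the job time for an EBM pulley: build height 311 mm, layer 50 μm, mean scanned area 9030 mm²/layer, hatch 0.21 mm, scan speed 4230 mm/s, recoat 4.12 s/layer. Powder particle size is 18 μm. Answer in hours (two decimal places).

Number of layers: 311 / 0.05 → 6220 (rounded up).
Hatch length per layer: 9030 / 0.21 → 43000 mm.
Beam time per layer = 43000 / 4230, so 10.1655 s.
Per-layer time = 10.1655 + 4.12 = 14.2855 s.
6220 layers × 14.2855 s/layer = 88855.81 s, i.e. 24.68 hours.

24.68 hours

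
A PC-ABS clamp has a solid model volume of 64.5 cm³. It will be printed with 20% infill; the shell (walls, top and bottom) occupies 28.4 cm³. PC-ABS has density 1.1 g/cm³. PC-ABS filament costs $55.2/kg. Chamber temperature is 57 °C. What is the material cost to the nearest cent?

$2.16

Volume inside the shell: 64.5 − 28.4 → 36.1 cm³.
Infill volume = 0.20 × 36.1, so 7.22 cm³.
Total extruded: 28.4 + 7.22 → 35.62 cm³.
Mass: 35.62 × 1.1 → 39.182 g.
Cost = 39.182 g / 1000 × $55.2/kg = $2.16.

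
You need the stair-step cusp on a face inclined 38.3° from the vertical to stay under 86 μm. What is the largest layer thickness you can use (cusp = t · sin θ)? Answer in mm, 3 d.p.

Layer height = cusp / sin(38.3°) = 0.086 / 0.6198 = 0.139 mm.

0.139 mm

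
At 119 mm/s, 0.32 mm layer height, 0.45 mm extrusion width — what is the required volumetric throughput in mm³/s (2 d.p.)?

17.14

A = 0.32 × 0.45 = 0.144 mm².
Q = v·A = 119 × 0.144 = 17.14 mm³/s.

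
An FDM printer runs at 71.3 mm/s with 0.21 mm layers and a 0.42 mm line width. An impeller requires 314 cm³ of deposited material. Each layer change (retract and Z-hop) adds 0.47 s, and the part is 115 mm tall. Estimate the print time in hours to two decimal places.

13.94 hours

Line area = 0.21 × 0.42 = 0.0882 mm².
Path length: 314000 mm³ / 0.0882 mm² → 3560090.7 mm.
Time extruding = 3560090.7 / 71.3, so 49931.1 s.
Layer count = ceil(115 / 0.21) = 548.
Non-print overhead = 548 × 0.47 = 257.56 s.
Altogether 49931.1 + 257.56 = 50188.66 s, i.e. 13.94 hours.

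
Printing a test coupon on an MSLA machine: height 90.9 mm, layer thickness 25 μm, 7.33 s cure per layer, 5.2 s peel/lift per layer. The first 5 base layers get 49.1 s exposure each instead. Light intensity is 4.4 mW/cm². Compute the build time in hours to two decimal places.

12.71 hours

Layers = ⌈90.9/0.025⌉ = 3636.
Base layers = 5 × (49.1 + 5.2) = 271.5 s.
Regular layers: 3631 × (7.33 + 5.2) → 45496.43 s.
Sum: 271.5 + 45496.43 = 45767.93 s → 12.71 hours.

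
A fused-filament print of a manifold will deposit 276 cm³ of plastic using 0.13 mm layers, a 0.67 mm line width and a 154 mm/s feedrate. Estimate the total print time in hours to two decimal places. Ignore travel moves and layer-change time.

Extrusion cross-section = 0.13 × 0.67 = 0.0871 mm².
Toolpath length = 276 cm³ / 0.0871 mm² = 276000 / 0.0871 = 3168771.5 mm.
Time extruding = 3168771.5 / 154 = 20576.4 s.
In the requested units: 20576.4 s = 5.72 hours.

5.72 hours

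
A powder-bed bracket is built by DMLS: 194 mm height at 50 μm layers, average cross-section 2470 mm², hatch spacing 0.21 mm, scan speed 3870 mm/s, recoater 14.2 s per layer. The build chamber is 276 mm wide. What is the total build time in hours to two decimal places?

18.58 hours

Number of layers: 194 / 0.05 → 3880 (rounded up).
Hatch length per layer = 2470 / 0.21, so 11761.9 mm.
Laser time per layer = 11761.9 / 3870, so 3.0393 s.
Per-layer time = 3.0393 + 14.2, so 17.2393 s.
Total: 3880 × 17.2393 s = 66888.484 s → 18.58 hours.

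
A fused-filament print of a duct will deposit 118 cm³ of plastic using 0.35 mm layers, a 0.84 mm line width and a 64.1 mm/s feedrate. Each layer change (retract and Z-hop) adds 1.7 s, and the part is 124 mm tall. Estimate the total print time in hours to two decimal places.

1.91 hours

Extrusion cross-section = 0.35 × 0.84, so 0.294 mm².
Toolpath length = 118 cm³ / 0.294 mm² = 118000 / 0.294 = 401360.5 mm.
Extrusion time = 401360.5 / 64.1, so 6261.5 s.
Number of layers: 124 / 0.35 → 355 (rounded up).
Z-hop total = 355 × 1.7, so 603.5 s.
Altogether 6261.5 + 603.5 = 6865 s, i.e. 1.91 hours.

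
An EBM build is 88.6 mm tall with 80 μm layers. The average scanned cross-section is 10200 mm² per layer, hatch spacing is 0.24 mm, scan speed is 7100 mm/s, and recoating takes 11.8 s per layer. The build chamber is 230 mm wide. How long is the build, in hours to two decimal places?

5.47 hours

Layers = ⌈88.6/0.08⌉ = 1108.
Per-layer scan distance = 10200 / 0.24, so 42500 mm.
Beam time per layer: 42500 / 7100 → 5.9859 s.
Time per layer = 5.9859 + 11.8, so 17.7859 s.
1108 layers × 17.7859 s/layer = 19706.7772 s, i.e. 5.47 hours.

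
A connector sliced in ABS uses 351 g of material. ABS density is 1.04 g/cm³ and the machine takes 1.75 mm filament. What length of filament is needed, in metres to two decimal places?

140.32 m

Volume = 351 g / 1.04 g·cm⁻³ = 337.5 cm³ = 337500 mm³.
Filament cross-section = π × (1.75/2)² = 2.4053 mm².
Length = 337500 / 2.4053 = 140315.14 mm = 140.32 m.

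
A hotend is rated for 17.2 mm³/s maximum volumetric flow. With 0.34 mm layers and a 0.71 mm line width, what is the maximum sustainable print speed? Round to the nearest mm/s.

71 mm/s

A = 0.34 × 0.71, so 0.2414 mm².
v_max = Q/A = 17.2/0.2414 = 71.25 mm/s → 71 mm/s.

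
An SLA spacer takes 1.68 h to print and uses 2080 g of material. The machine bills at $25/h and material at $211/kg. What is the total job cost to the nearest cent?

$480.88

Machine-time cost = 25 × 1.68, so $42.00.
Material cost: 211 × 2080/1000 → $438.88.
Total = 42.00 + 438.88 = $480.88.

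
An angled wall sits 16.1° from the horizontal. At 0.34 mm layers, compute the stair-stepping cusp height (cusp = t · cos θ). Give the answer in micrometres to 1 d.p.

326.7 μm

Cusp = layer height × cos(16.1°) = 0.34 × 0.9608 = 0.326672 mm = 326.7 μm.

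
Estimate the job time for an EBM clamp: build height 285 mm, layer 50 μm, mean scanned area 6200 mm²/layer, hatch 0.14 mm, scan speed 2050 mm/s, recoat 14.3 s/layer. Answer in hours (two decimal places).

Number of layers: 285 / 0.05 → 5700 (rounded up).
Hatch length per layer: 6200 / 0.14 → 44285.7 mm.
Scan time per layer = 44285.7 / 2050, so 21.6028 s.
Time per layer = 21.6028 + 14.3 = 35.9028 s.
5700 layers × 35.9028 s/layer = 204645.96 s, i.e. 56.85 hours.

56.85 hours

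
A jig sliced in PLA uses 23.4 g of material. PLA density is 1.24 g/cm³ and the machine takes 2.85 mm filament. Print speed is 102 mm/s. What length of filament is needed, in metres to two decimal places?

Extruded volume: 23.4/1.24 = 18.871 cm³ (18871 mm³).
Filament cross-section = π × (2.85/2)² = 6.3794 mm².
L = V/A = 18871/6.3794 = 2958.12 mm → 2.96 m.

2.96 m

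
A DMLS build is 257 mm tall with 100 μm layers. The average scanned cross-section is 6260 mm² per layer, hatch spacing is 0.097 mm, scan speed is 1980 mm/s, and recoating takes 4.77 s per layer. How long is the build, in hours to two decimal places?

Number of layers: 257 / 0.1 → 2570 (rounded up).
Per-layer scan distance: 6260 / 0.097 → 64536.1 mm.
Scan time per layer = 64536.1 / 1980, so 32.594 s.
Layer cycle: 32.594 + 4.77 → 37.364 s.
Total: 2570 × 37.364 s = 96025.48 s → 26.67 hours.

26.67 hours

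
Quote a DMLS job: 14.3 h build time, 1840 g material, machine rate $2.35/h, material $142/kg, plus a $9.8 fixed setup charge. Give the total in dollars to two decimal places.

Machine-time cost = 2.35 × 14.3 = $33.605.
Material charge: 142 × 1840/1000 → $261.28.
Adding setup: 33.605 + 261.28 + 9.8 → 304.685 ≈ $304.69.

$304.69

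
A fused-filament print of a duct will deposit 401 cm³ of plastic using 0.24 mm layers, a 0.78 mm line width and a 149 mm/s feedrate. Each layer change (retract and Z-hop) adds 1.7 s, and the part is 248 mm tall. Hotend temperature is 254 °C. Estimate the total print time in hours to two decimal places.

4.48 hours

Line area = 0.24 × 0.78, so 0.1872 mm².
Toolpath length = 401 cm³ / 0.1872 mm² = 401000 / 0.1872 = 2142094 mm.
Time extruding = 2142094 / 149 = 14376.5 s.
Number of layers: 248 / 0.24 → 1034 (rounded up).
Z-hop total = 1034 × 1.7 = 1757.8 s.
Total = 14376.5 + 1757.8 = 16134.3 s = 4.48 hours.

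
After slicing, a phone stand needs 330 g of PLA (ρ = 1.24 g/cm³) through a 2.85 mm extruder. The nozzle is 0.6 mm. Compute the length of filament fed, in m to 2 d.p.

Extruded volume: 330/1.24 = 266.129 cm³ (266129 mm³).
Filament cross-section = π × (2.85/2)² = 6.3794 mm².
Length = 266129 / 6.3794 = 41716.93 mm = 41.72 m.

41.72 m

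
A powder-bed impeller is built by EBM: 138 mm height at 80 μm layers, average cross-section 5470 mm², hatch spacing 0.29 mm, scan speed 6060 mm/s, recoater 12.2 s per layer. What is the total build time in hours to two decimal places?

Layer count = ceil(138 / 0.08) = 1725.
Scan path per layer = 5470 / 0.29, so 18862.1 mm.
Scan time per layer: 18862.1 / 6060 → 3.1126 s.
Per-layer time = 3.1126 + 12.2, so 15.3126 s.
Total: 1725 × 15.3126 s = 26414.235 s → 7.34 hours.

7.34 hours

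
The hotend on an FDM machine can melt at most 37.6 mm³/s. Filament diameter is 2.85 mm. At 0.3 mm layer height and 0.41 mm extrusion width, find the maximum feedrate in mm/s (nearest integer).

Bead cross-section = 0.3 × 0.41, so 0.123 mm².
Max speed = 37.6 / 0.123 = 305.69 ≈ 306 mm/s.

306 mm/s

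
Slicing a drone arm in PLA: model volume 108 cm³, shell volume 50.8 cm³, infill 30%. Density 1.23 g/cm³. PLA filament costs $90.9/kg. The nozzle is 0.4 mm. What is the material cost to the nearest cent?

$7.60

Volume inside the shell = 108 − 50.8, so 57.2 cm³.
Infill volume: 0.30 × 57.2 → 17.16 cm³.
Total printed volume = 50.8 + 17.16 = 67.96 cm³.
Mass = 67.96 × 1.23, so 83.5908 g.
At $90.9/kg: 83.5908/1000 × 90.9 = $7.60.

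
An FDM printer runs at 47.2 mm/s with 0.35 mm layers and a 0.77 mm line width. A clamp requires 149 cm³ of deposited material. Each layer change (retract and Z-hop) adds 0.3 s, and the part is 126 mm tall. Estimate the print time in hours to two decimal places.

Extrusion cross-section = 0.35 × 0.77, so 0.2695 mm².
Path length: 149000 mm³ / 0.2695 mm² → 552875.7 mm.
Time extruding: 552875.7 / 47.2 → 11713.5 s.
Layers = ⌈126/0.35⌉ = 360.
Layer-change overhead = 360 × 0.3, so 108 s.
Total = 11713.5 + 108 = 11821.5 s = 3.28 hours.

3.28 hours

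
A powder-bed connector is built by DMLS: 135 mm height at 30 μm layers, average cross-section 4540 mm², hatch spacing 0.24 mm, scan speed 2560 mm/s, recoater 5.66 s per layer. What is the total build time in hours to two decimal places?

Number of layers: 135 / 0.03 → 4500 (rounded up).
Per-layer scan distance: 4540 / 0.24 → 18916.7 mm.
Per-layer scan time: 18916.7 / 2560 → 7.3893 s.
Layer cycle: 7.3893 + 5.66 → 13.0493 s.
Build time = 4500 × 13.0493 = 58721.85 s = 16.31 hours.

16.31 hours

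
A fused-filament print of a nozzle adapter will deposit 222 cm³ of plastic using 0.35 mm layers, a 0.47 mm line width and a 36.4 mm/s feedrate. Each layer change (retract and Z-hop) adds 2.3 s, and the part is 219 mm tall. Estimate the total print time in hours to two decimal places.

10.70 hours

Line area = 0.35 × 0.47, so 0.1645 mm².
Path length: 222000 mm³ / 0.1645 mm² → 1349544.1 mm.
Extrusion time: 1349544.1 / 36.4 → 37075.4 s.
Layer count = ceil(219 / 0.35) = 626.
Z-hop total: 626 × 2.3 → 1439.8 s.
Total = 37075.4 + 1439.8 = 38515.2 s = 10.70 hours.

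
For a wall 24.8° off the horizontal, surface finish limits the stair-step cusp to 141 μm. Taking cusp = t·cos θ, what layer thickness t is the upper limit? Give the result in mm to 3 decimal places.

cos(24.8°) = 0.9078; t_max = 0.141/0.9078 = 0.155 mm.

0.155 mm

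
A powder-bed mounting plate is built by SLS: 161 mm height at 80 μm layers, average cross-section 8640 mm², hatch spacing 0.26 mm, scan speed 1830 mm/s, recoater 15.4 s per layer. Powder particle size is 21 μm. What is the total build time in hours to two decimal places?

18.77 hours

Layer count = ceil(161 / 0.08) = 2013.
Scan path per layer = 8640 / 0.26 = 33230.8 mm.
Laser time per layer: 33230.8 / 1830 → 18.1589 s.
Per-layer time = 18.1589 + 15.4 = 33.5589 s.
Build time = 2013 × 33.5589 = 67554.0657 s = 18.77 hours.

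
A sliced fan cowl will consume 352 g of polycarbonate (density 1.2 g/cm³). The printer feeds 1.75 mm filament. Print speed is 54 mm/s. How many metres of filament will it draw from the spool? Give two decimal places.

Extruded volume: 352/1.2 = 293.3333 cm³ (293333.3 mm³).
Cross-section of 1.75 mm filament: π·(1.75/2)² = 2.4053 mm².
L = V/A = 293333.3/2.4053 = 121952.9 mm → 121.95 m.

121.95 m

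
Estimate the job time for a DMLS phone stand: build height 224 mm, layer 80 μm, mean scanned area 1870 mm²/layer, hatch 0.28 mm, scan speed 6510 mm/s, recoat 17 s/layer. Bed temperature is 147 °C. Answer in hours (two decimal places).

Number of layers: 224 / 0.08 → 2800 (rounded up).
Hatch length per layer = 1870 / 0.28 = 6678.6 mm.
Scan time per layer: 6678.6 / 6510 → 1.0259 s.
Per-layer time: 1.0259 + 17 → 18.0259 s.
2800 layers × 18.0259 s/layer = 50472.52 s, i.e. 14.02 hours.

14.02 hours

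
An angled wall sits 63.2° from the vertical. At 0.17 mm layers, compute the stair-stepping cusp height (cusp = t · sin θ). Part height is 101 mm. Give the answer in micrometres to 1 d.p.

Cusp = layer height × sin(63.2°) = 0.17 × 0.8926 = 0.151742 mm = 151.7 μm.

151.7 μm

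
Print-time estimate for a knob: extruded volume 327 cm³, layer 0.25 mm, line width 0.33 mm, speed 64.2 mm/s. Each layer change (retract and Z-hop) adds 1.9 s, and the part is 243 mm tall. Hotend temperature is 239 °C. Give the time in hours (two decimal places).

17.66 hours

Extrusion cross-section = 0.25 × 0.33 = 0.0825 mm².
Path length: 327000 mm³ / 0.0825 mm² → 3963636.4 mm.
Time extruding: 3963636.4 / 64.2 → 61738.9 s.
Layer count = ceil(243 / 0.25) = 972.
Z-hop total = 972 × 1.9 = 1846.8 s.
Altogether 61738.9 + 1846.8 = 63585.7 s, i.e. 17.66 hours.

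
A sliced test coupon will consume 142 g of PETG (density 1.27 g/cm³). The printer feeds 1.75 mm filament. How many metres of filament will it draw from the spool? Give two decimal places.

Volume = 142 g / 1.27 g·cm⁻³ = 111.811 cm³ = 111811 mm³.
Filament cross-section = π × (1.75/2)² = 2.4053 mm².
Length = 111811 / 2.4053 = 46485.26 mm = 46.49 m.

46.49 m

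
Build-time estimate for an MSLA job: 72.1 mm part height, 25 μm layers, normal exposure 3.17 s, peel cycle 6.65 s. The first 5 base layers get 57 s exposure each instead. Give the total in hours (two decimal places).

7.94 hours

Layers = ⌈72.1/0.025⌉ = 2884.
Burn-in layers: 5 × (57 + 6.65) → 318.25 s.
Regular layers: 2879 × (3.17 + 6.65) → 28271.78 s.
Total = 318.25 + 28271.78 = 28590.03 s = 7.94 hours.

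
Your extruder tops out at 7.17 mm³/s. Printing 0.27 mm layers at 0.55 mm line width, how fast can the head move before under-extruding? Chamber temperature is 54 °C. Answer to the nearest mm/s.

A = 0.27 × 0.55 = 0.1485 mm².
Max speed = 7.17 / 0.1485 = 48.28 ≈ 48 mm/s.

48 mm/s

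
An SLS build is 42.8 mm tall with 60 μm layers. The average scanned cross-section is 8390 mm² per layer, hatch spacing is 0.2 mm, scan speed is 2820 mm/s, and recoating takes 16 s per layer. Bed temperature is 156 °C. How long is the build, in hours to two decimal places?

6.12 hours

Layers = ⌈42.8/0.06⌉ = 714.
Per-layer scan distance = 8390 / 0.2 = 41950 mm.
Per-layer scan time = 41950 / 2820 = 14.8759 s.
Per-layer time = 14.8759 + 16, so 30.8759 s.
Build time = 714 × 30.8759 = 22045.3926 s = 6.12 hours.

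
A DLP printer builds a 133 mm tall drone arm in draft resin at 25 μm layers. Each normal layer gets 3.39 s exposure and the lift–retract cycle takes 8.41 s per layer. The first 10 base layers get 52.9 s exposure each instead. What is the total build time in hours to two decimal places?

Number of layers: 133 / 0.025 → 5320 (rounded up).
Burn-in layers = 10 × (52.9 + 8.41), so 613.1 s.
Regular layers = 5310 × (3.39 + 8.41) = 62658 s.
Total = 613.1 + 62658 = 63271.1 s = 17.58 hours.

17.58 hours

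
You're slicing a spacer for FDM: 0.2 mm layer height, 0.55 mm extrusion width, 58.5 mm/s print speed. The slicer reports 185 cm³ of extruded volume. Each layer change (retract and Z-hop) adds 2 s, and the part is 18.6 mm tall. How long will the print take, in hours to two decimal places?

8.04 hours

Bead cross-section = 0.2 × 0.55 = 0.11 mm².
Path length: 185000 mm³ / 0.11 mm² → 1681818.2 mm.
Print-move time = 1681818.2 / 58.5, so 28749 s.
Number of layers: 18.6 / 0.2 → 93 (rounded up).
Non-print overhead = 93 × 2 = 186 s.
Total = 28749 + 186 = 28935 s = 8.04 hours.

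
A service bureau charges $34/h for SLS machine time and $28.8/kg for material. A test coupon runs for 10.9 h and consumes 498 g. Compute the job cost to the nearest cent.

$384.94

Machine cost: 34 × 10.9 → $370.60.
Feedstock cost = 28.8 × 498/1000, so $14.3424.
Job cost: 370.60 + 14.3424 = 384.9424 ≈ $384.94.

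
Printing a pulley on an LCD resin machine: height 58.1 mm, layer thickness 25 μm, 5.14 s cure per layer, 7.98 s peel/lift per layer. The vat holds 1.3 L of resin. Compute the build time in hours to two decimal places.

8.47 hours

Number of layers: 58.1 / 0.025 → 2324 (rounded up).
Cycle time = 5.14 + 7.98 = 13.12 s.
Build time: 2324 × 13.12 s = 30490.88 s, i.e. 8.47 hours.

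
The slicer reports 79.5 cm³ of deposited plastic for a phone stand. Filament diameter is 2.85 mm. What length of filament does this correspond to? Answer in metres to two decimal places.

Cross-section of 2.85 mm filament: π·(2.85/2)² = 6.3794 mm².
Length = 79.5 cm³ / 6.3794 mm² = 79500 / 6.3794 = 12461.99 mm = 12.46 m.

12.46 m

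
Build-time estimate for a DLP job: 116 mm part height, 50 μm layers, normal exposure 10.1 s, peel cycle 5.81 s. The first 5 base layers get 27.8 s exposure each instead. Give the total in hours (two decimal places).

10.28 hours

Layer count = ceil(116 / 0.05) = 2320.
Burn-in layers: 5 × (27.8 + 5.81) → 168.05 s.
Normal layers = 2315 × (10.1 + 5.81), so 36831.65 s.
Sum: 168.05 + 36831.65 = 36999.7 s → 10.28 hours.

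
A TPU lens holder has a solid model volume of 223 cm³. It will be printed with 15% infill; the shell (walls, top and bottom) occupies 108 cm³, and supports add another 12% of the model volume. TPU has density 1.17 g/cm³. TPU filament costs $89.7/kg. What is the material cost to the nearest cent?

Interior volume = 223 − 108, so 115 cm³.
Deposited infill = 0.15 × 115, so 17.25 cm³.
Support = 0.12 × 223 = 26.76 cm³.
Deposited volume = 108 + 17.25 + 26.76, so 152.01 cm³.
Mass = 152.01 × 1.17 = 177.8517 g.
At $89.7/kg: 177.8517/1000 × 89.7 = $15.95.

$15.95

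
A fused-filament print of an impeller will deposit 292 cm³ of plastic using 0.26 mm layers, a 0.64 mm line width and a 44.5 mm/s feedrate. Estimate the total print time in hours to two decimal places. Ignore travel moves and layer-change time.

Line area = 0.26 × 0.64, so 0.1664 mm².
Toolpath length = 292 cm³ / 0.1664 mm² = 292000 / 0.1664 = 1754807.7 mm.
Extrusion time: 1754807.7 / 44.5 → 39433.9 s.
In the requested units: 39433.9 s = 10.95 hours.

10.95 hours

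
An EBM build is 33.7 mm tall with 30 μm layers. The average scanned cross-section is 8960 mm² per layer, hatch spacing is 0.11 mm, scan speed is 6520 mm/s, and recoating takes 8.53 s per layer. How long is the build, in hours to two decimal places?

6.56 hours

Layers = ⌈33.7/0.03⌉ = 1124.
Hatch length per layer: 8960 / 0.11 → 81454.5 mm.
Per-layer scan time = 81454.5 / 6520, so 12.493 s.
Per-layer time = 12.493 + 8.53, so 21.023 s.
Total: 1124 × 21.023 s = 23629.852 s → 6.56 hours.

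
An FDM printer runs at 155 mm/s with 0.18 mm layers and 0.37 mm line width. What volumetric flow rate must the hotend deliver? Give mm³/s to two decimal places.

Bead cross-section = 0.18 × 0.37 = 0.0666 mm².
Q = v·A = 155 × 0.0666 = 10.32 mm³/s.

10.32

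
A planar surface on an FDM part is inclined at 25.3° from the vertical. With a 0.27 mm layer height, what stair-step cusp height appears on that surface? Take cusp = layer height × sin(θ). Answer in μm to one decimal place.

h_c = t·sin θ = 0.27 × 0.4274 = 0.115398 mm (115.4 μm).

115.4 μm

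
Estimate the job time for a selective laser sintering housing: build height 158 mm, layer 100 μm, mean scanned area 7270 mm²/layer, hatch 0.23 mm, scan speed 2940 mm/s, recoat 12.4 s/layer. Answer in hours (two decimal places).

Layer count = ceil(158 / 0.1) = 1580.
Per-layer scan distance: 7270 / 0.23 → 31608.7 mm.
Scan time per layer: 31608.7 / 2940 → 10.7513 s.
Per-layer time = 10.7513 + 12.4, so 23.1513 s.
Total: 1580 × 23.1513 s = 36579.054 s → 10.16 hours.

10.16 hours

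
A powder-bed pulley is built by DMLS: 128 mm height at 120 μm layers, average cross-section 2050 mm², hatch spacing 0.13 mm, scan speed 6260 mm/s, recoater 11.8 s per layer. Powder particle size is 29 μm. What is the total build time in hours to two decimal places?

4.24 hours

Number of layers: 128 / 0.12 → 1067 (rounded up).
Scan path per layer = 2050 / 0.13 = 15769.2 mm.
Laser time per layer = 15769.2 / 6260, so 2.519 s.
Layer cycle = 2.519 + 11.8, so 14.319 s.
Build time = 1067 × 14.319 = 15278.373 s = 4.24 hours.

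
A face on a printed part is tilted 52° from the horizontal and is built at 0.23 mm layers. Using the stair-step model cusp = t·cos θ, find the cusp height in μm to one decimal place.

141.6 μm

Cusp = layer height × cos(52°) = 0.23 × 0.6157 = 0.141611 mm = 141.6 μm.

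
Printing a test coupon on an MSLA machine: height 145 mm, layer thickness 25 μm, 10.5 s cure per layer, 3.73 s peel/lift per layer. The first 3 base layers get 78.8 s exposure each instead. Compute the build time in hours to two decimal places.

Layers = ⌈145/0.025⌉ = 5800.
Base layers: 3 × (78.8 + 3.73) → 247.59 s.
Remaining layers = 5797 × (10.5 + 3.73), so 82491.31 s.
Sum: 247.59 + 82491.31 = 82738.9 s → 22.98 hours.

22.98 hours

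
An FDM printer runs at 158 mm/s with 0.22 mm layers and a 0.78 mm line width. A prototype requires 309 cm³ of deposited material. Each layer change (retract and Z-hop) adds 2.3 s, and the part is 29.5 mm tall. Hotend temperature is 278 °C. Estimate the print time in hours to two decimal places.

Extrusion cross-section = 0.22 × 0.78, so 0.1716 mm².
Total extruded path = 309000/0.1716 = 1800699.3 mm.
Time extruding = 1800699.3 / 158 = 11396.8 s.
Number of layers: 29.5 / 0.22 → 135 (rounded up).
Z-hop total = 135 × 2.3 = 310.5 s.
Total = 11396.8 + 310.5 = 11707.3 s = 3.25 hours.

3.25 hours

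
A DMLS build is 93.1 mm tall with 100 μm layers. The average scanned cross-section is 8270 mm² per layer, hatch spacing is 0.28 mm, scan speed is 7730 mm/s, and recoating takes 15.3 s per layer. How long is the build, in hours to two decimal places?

Number of layers: 93.1 / 0.1 → 931 (rounded up).
Per-layer scan distance: 8270 / 0.28 → 29535.7 mm.
Per-layer scan time = 29535.7 / 7730, so 3.8209 s.
Layer cycle = 3.8209 + 15.3 = 19.1209 s.
Total: 931 × 19.1209 s = 17801.5579 s → 4.94 hours.

4.94 hours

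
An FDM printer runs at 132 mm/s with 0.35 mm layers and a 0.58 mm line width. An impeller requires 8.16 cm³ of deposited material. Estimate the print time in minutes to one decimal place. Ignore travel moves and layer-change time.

5.1 minutes

Extrusion cross-section = 0.35 × 0.58, so 0.203 mm².
Toolpath length = 8.16 cm³ / 0.203 mm² = 8160 / 0.203 = 40197 mm.
Extrusion time = 40197 / 132 = 304.5 s.
304.5 s = 5.1 minutes.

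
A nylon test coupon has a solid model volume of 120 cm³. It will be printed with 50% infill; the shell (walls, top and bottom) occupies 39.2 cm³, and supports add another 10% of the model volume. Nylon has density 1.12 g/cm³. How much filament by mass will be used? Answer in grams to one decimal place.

102.6 g

Volume inside the shell = 120 − 39.2 = 80.8 cm³.
Infill deposited = 0.50 × 80.8, so 40.4 cm³.
Support = 0.10 × 120, so 12 cm³.
Deposited volume = 39.2 + 40.4 + 12 = 91.6 cm³.
Mass = 91.6 × 1.12, so 102.592 g.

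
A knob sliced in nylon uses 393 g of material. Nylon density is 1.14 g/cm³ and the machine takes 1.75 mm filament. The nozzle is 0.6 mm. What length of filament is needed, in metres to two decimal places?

143.32 m

Extruded volume: 393/1.14 = 344.7368 cm³ (344736.8 mm³).
A = π r² = π × 0.875² = 2.4053 mm².
L = V/A = 344736.8/2.4053 = 143323.83 mm → 143.32 m.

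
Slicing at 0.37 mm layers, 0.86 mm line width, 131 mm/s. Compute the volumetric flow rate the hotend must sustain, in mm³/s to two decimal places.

41.68

A = 0.37 × 0.86 = 0.3182 mm².
Volumetric flow = 131 × 0.3182 = 41.68 mm³/s.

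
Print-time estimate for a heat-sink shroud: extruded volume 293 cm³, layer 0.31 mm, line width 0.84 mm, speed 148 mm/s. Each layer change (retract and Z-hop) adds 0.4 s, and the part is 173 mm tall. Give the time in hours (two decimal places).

2.17 hours

Bead cross-section: 0.31 × 0.84 → 0.2604 mm².
Toolpath length = 293 cm³ / 0.2604 mm² = 293000 / 0.2604 = 1125192 mm.
Time extruding = 1125192 / 148 = 7602.6 s.
Number of layers: 173 / 0.31 → 559 (rounded up).
Layer-change overhead: 559 × 0.4 → 223.6 s.
Total = 7602.6 + 223.6 = 7826.2 s = 2.17 hours.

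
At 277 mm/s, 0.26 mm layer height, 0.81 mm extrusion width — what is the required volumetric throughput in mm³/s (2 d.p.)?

A = 0.26 × 0.81 = 0.2106 mm².
Volumetric flow = 277 × 0.2106 = 58.34 mm³/s.

58.34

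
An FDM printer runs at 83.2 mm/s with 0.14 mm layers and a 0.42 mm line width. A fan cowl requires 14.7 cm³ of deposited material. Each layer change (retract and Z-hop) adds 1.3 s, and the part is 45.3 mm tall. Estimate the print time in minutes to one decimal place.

57.1 minutes

Bead cross-section: 0.14 × 0.42 → 0.0588 mm².
Toolpath length = 14.7 cm³ / 0.0588 mm² = 14700 / 0.0588 = 250000 mm.
Time extruding = 250000 / 83.2, so 3004.8 s.
Number of layers: 45.3 / 0.14 → 324 (rounded up).
Layer-change overhead: 324 × 1.3 → 421.2 s.
Altogether 3004.8 + 421.2 = 3426 s, i.e. 57.1 minutes.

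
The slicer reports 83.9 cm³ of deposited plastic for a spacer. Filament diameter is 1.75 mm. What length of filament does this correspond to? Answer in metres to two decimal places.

34.88 m

Cross-section of 1.75 mm filament: π·(1.75/2)² = 2.4053 mm².
Length = 83.9 cm³ / 2.4053 mm² = 83900 / 2.4053 = 34881.3 mm = 34.88 m.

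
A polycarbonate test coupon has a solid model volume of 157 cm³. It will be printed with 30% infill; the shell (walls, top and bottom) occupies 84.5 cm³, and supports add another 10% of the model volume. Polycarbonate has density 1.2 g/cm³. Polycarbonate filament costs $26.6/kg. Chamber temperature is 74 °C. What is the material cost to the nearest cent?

$3.89

Volume inside the shell: 157 − 84.5 → 72.5 cm³.
Infill volume: 0.30 × 72.5 → 21.75 cm³.
Support = 0.10 × 157 = 15.7 cm³.
Total printed volume = 84.5 + 21.75 + 15.7 = 121.95 cm³.
Mass = 121.95 × 1.2 = 146.34 g.
At $26.6/kg: 146.34/1000 × 26.6 = $3.89.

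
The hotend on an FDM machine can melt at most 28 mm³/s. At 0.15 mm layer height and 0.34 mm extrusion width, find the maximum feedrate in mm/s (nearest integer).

549 mm/s

Bead cross-section = 0.15 × 0.34, so 0.051 mm².
v_max = Q/A = 28/0.051 = 549.02 mm/s → 549 mm/s.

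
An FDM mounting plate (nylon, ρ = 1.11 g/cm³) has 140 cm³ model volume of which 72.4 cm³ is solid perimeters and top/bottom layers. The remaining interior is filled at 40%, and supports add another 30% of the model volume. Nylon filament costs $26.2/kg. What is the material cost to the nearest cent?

$4.11

Infill region = 140 − 72.4, so 67.6 cm³.
Infill deposited = 0.40 × 67.6 = 27.04 cm³.
Support = 0.30 × 140, so 42 cm³.
Total printed volume: 72.4 + 27.04 + 42 → 141.44 cm³.
Mass = 141.44 × 1.11, so 156.9984 g.
At $26.2/kg: 156.9984/1000 × 26.2 = $4.11.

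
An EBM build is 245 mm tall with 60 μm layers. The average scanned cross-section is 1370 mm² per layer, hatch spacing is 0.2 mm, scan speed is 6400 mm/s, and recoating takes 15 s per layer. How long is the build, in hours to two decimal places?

18.23 hours

Number of layers: 245 / 0.06 → 4084 (rounded up).
Scan path per layer: 1370 / 0.2 → 6850 mm.
Per-layer scan time = 6850 / 6400, so 1.0703 s.
Time per layer = 1.0703 + 15, so 16.0703 s.
Build time = 4084 × 16.0703 = 65631.1052 s = 18.23 hours.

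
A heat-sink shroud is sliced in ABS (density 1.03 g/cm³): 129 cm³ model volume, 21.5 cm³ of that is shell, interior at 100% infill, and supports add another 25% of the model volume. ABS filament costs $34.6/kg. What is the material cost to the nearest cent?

$5.75

Interior volume = 129 − 21.5 = 107.5 cm³.
Deposited infill: 1.00 × 107.5 → 107.5 cm³.
Support = 0.25 × 129, so 32.25 cm³.
Deposited volume = 21.5 + 107.5 + 32.25, so 161.25 cm³.
Mass: 161.25 × 1.03 → 166.0875 g.
Cost = 166.0875 g / 1000 × $34.6/kg = $5.75.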